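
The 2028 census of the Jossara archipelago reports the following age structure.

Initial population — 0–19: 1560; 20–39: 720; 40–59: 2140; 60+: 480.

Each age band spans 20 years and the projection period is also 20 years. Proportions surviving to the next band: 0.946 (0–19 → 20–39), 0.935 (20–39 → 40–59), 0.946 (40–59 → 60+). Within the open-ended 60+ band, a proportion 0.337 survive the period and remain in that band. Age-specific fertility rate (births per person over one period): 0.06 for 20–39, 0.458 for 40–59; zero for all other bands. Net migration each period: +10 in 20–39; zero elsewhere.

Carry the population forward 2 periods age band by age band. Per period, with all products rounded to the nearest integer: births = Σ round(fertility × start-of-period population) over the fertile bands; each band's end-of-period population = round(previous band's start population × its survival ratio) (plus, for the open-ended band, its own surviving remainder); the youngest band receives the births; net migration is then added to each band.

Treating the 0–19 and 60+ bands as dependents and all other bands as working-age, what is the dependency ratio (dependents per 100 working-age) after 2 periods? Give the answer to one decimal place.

— Period 1 —
Births: 720 × 0.06 = 43 ; 2140 × 0.458 = 980 — total 1023
20–39: 1560 × 0.946 = 1476
40–59: 720 × 0.935 = 673
60+: 2140 × 0.946 + 480 × 0.337 = 2024 + 162 = 2186
Net migration: 20–39 + 10 → 1486
→ [1023, 1486, 673, 2186]
— Period 2 —
Births: 1486 × 0.06 = 89 ; 673 × 0.458 = 308 — total 397
20–39: 1023 × 0.946 = 968
40–59: 1486 × 0.935 = 1389
60+: 673 × 0.946 + 2186 × 0.337 = 637 + 737 = 1374
Net migration: 20–39 + 10 → 978
→ [397, 978, 1389, 1374]
Dependents (band 0–19 + band 60+) = 397 + 1374 = 1771; working-age = 2367; ratio = 1771/2367 × 100 = 74.8

74.8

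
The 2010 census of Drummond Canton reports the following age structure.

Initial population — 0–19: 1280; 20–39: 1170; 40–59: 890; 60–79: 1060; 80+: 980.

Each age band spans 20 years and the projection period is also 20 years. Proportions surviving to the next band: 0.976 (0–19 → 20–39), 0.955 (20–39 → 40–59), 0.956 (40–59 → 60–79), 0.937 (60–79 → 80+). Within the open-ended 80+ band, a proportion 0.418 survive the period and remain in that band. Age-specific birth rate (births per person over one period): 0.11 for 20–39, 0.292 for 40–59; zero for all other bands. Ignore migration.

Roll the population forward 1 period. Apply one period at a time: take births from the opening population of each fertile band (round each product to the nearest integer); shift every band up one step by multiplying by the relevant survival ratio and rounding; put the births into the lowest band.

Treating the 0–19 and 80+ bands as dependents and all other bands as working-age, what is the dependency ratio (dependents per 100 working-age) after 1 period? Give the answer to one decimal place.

(Groups numbered youngest = 1 to oldest = 5.)
After projecting period 1:
Births: 1170 × 0.11 = 129  |  890 × 0.292 = 260 → total 389
Group 2: 1280 × 0.976 = 1249
Group 3: 1170 × 0.955 = 1117
Group 4: 890 × 0.956 = 851
Group 5: 1060 × 0.937 + 980 × 0.418 = 993 + 410 = 1403
Population now: 0–19=389, 20–39=1249, 40–59=1117, 60–79=851, 80+=1403
Dependents (band 0–19 + band 80+) = 389 + 1403 = 1792; working-age = 3217; ratio = 1792/3217 × 100 = 55.7

55.7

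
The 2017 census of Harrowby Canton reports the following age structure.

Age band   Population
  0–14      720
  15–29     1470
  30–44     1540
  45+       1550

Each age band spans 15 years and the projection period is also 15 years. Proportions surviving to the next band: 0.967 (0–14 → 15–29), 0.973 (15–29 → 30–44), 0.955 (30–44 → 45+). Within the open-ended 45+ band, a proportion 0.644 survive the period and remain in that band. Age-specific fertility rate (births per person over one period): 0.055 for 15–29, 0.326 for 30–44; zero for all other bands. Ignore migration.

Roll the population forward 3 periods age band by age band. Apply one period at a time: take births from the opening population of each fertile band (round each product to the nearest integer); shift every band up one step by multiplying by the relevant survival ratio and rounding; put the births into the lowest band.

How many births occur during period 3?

(Bands numbered youngest = 1 to oldest = 4.)
[period 1]
Births: 1470 × 0.055 = 81 ; 1540 × 0.326 = 502 ⇒ total 583
Band 2: 720 × 0.967 = 696
Band 3: 1470 × 0.973 = 1430
Band 4: 1540 × 0.955 + 1550 × 0.644 = 1471 + 998 = 2469
→ [583, 696, 1430, 2469]
[period 2]
Births: 696 × 0.055 = 38 ; 1430 × 0.326 = 466 ⇒ total 504
Band 2: 583 × 0.967 = 564
Band 3: 696 × 0.973 = 677
Band 4: 1430 × 0.955 + 2469 × 0.644 = 1366 + 1590 = 2956
→ [504, 564, 677, 2956]
[period 3]
Births: 564 × 0.055 = 31 ; 677 × 0.326 = 221 ⇒ total 252
Band 2: 504 × 0.967 = 487
Band 3: 564 × 0.973 = 549
Band 4: 677 × 0.955 + 2956 × 0.644 = 647 + 1904 = 2551
→ [252, 487, 549, 2551]

252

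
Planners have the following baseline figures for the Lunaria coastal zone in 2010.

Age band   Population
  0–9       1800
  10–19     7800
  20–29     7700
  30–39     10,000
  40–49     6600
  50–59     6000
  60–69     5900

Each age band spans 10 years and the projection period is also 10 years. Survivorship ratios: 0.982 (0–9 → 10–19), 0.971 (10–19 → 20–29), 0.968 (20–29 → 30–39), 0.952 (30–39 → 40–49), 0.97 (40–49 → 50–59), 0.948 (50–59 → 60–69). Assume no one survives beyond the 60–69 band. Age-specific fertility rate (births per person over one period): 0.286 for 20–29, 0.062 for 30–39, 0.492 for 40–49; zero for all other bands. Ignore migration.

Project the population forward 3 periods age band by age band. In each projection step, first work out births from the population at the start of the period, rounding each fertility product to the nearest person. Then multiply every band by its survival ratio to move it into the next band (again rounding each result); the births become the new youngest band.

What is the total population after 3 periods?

[period 1]
Births: 7700 * 0.286 = 2202  |  10000 * 0.062 = 620  |  6600 * 0.492 = 3247 → 6069
10–19: 1800 * 0.982 = 1768
20–29: 7800 * 0.971 = 7574
30–39: 7700 * 0.968 = 7454
40–49: 10000 * 0.952 = 9520
50–59: 6600 * 0.97 = 6402
60–69: 6000 * 0.948 = 5688
→ [6069, 1768, 7574, 7454, 9520, 6402, 5688]
[period 2]
Births: 7574 * 0.286 = 2166  |  7454 * 0.062 = 462  |  9520 * 0.492 = 4684 → 7312
10–19: 6069 * 0.982 = 5960
20–29: 1768 * 0.971 = 1717
30–39: 7574 * 0.968 = 7332
40–49: 7454 * 0.952 = 7096
50–59: 9520 * 0.97 = 9234
60–69: 6402 * 0.948 = 6069
→ [7312, 5960, 1717, 7332, 7096, 9234, 6069]
[period 3]
Births: 1717 * 0.286 = 491  |  7332 * 0.062 = 455  |  7096 * 0.492 = 3491 → 4437
10–19: 7312 * 0.982 = 7180
20–29: 5960 * 0.971 = 5787
30–39: 1717 * 0.968 = 1662
40–49: 7332 * 0.952 = 6980
50–59: 7096 * 0.97 = 6883
60–69: 9234 * 0.948 = 8754
→ [4437, 7180, 5787, 1662, 6980, 6883, 8754]
Total after period 3: 4437 + 7180 + 5787 + 1662 + 6980 + 6883 + 8754 = 41683

41683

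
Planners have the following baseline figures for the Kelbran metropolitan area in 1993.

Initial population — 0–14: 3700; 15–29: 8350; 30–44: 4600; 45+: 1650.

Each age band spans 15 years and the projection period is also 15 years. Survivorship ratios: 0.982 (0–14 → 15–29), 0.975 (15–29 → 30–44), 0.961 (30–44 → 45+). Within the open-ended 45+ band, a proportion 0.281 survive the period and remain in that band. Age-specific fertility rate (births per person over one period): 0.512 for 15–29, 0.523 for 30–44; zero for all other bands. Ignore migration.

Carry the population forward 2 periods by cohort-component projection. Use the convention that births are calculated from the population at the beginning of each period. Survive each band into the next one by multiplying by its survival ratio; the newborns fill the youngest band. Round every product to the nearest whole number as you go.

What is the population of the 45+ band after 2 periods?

9197

After projecting period 1:
Births: 8350 * 0.512 = 4275, 4600 * 0.523 = 2406 → total 6681
15–29: 3700 * 0.982 = 3633
30–44: 8350 * 0.975 = 8141
45+: 4600 * 0.961 + 1650 * 0.281 = 4421 + 464 = 4885
→ [6681, 3633, 8141, 4885]
After projecting period 2:
Births: 3633 * 0.512 = 1860, 8141 * 0.523 = 4258 → total 6118
15–29: 6681 * 0.982 = 6561
30–44: 3633 * 0.975 = 3542
45+: 8141 * 0.961 + 4885 * 0.281 = 7824 + 1373 = 9197
→ [6118, 6561, 3542, 9197]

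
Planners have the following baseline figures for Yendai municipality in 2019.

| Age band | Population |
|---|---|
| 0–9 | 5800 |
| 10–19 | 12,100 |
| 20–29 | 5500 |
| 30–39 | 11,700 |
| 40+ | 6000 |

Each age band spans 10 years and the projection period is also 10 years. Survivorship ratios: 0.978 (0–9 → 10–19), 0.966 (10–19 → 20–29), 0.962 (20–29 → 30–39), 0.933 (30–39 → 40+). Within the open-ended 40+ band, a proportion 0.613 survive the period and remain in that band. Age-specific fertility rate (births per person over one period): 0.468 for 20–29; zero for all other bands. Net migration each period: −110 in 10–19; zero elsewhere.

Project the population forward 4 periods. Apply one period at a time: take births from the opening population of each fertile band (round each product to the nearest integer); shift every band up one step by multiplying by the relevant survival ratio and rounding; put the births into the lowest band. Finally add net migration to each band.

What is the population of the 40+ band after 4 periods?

Period 1.
Births: 5500 × 0.468 = 2574
10–19: 5800 × 0.978 = 5672
20–29: 12100 × 0.966 = 11689
30–39: 5500 × 0.962 = 5291
40+: 11700 × 0.933 + 6000 × 0.613 = 10916 + 3678 = 14594
Net migration: 10–19 − 110 → 5562
End of period: [2574, 5562, 11689, 5291, 14594]
Period 2.
Births: 11689 × 0.468 = 5470
10–19: 2574 × 0.978 = 2517
20–29: 5562 × 0.966 = 5373
30–39: 11689 × 0.962 = 11245
40+: 5291 × 0.933 + 14594 × 0.613 = 4937 + 8946 = 13883
Net migration: 10–19 − 110 → 2407
End of period: [5470, 2407, 5373, 11245, 13883]
Period 3.
Births: 5373 × 0.468 = 2515
10–19: 5470 × 0.978 = 5350
20–29: 2407 × 0.966 = 2325
30–39: 5373 × 0.962 = 5169
40+: 11245 × 0.933 + 13883 × 0.613 = 10492 + 8510 = 19002
Net migration: 10–19 − 110 → 5240
End of period: [2515, 5240, 2325, 5169, 19002]
Period 4.
Births: 2325 × 0.468 = 1088
10–19: 2515 × 0.978 = 2460
20–29: 5240 × 0.966 = 5062
30–39: 2325 × 0.962 = 2237
40+: 5169 × 0.933 + 19002 × 0.613 = 4823 + 11648 = 16471
Net migration: 10–19 − 110 → 2350
End of period: [1088, 2350, 5062, 2237, 16471]

16471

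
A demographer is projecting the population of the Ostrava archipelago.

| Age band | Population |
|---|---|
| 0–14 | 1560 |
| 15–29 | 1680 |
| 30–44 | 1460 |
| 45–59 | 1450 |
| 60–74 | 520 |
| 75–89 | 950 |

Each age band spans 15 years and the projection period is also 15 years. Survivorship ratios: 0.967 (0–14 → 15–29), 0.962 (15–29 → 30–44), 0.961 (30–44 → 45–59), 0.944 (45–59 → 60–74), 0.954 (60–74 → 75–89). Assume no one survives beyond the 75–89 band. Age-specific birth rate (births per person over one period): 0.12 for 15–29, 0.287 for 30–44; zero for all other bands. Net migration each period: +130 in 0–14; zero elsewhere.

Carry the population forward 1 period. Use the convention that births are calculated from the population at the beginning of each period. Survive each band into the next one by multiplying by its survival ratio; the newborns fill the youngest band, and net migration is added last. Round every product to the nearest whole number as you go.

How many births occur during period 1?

Period 1.
Births: 1680 * 0.12 = 202 ; 1460 * 0.287 = 419 → total 621
15–29: 1560 * 0.967 = 1509
30–44: 1680 * 0.962 = 1616
45–59: 1460 * 0.961 = 1403
60–74: 1450 * 0.944 = 1369
75–89: 520 * 0.954 = 496
Net migration: 0–14 + 130 → 751
Giving 751 / 1509 / 1616 / 1403 / 1369 / 496.

621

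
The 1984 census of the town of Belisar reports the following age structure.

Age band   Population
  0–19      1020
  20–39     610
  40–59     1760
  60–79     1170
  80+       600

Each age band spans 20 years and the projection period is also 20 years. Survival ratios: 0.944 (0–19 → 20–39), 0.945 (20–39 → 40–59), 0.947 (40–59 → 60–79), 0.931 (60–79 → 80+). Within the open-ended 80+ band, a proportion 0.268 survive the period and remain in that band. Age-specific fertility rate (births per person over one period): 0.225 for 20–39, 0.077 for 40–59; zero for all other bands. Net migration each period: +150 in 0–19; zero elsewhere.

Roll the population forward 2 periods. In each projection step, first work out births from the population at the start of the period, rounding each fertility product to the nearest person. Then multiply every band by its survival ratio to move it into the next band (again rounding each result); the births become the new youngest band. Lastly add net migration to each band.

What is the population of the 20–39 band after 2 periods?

Let band 1 be 0–19 through band 5 = 80+.
Period 1.
Births: 610 × 0.225 = 137, 1760 × 0.077 = 136 ⇒ total 273
Band 2: 1020 × 0.944 = 963
Band 3: 610 × 0.945 = 576
Band 4: 1760 × 0.947 = 1667
Band 5: 1170 × 0.931 + 600 × 0.268 = 1089 + 161 = 1250
Net migration: Band 1 + 150 → 423
End of period: [423, 963, 576, 1667, 1250]
Period 2.
Births: 963 × 0.225 = 217, 576 × 0.077 = 44 ⇒ total 261
Band 2: 423 × 0.944 = 399
Band 3: 963 × 0.945 = 910
Band 4: 576 × 0.947 = 545
Band 5: 1667 × 0.931 + 1250 × 0.268 = 1552 + 335 = 1887
Net migration: Band 1 + 150 → 411
End of period: [411, 399, 910, 545, 1887]

399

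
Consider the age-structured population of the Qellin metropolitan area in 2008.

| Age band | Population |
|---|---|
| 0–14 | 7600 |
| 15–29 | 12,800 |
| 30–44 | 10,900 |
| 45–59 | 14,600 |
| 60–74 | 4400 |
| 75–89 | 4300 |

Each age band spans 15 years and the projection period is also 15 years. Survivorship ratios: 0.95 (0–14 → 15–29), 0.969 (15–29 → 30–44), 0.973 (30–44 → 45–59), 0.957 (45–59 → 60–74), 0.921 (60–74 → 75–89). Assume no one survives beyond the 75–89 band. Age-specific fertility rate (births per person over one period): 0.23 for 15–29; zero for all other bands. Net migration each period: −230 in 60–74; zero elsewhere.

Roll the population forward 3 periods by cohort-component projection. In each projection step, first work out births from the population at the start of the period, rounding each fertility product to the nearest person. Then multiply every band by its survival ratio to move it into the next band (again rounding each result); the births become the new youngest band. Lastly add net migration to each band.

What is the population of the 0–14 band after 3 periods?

643

[period 1]
Births: 12800 * 0.23 = 2944
15–29: 7600 * 0.95 = 7220
30–44: 12800 * 0.969 = 12403
45–59: 10900 * 0.973 = 10606
60–74: 14600 * 0.957 = 13972
75–89: 4400 * 0.921 = 4052
Net migration: 60–74 − 230 → 13742
Giving 2944 / 7220 / 12403 / 10606 / 13742 / 4052.
[period 2]
Births: 7220 * 0.23 = 1661
15–29: 2944 * 0.95 = 2797
30–44: 7220 * 0.969 = 6996
45–59: 12403 * 0.973 = 12068
60–74: 10606 * 0.957 = 10150
75–89: 13742 * 0.921 = 12656
Net migration: 60–74 − 230 → 9920
Giving 1661 / 2797 / 6996 / 12068 / 9920 / 12656.
[period 3]
Births: 2797 * 0.23 = 643
15–29: 1661 * 0.95 = 1578
30–44: 2797 * 0.969 = 2710
45–59: 6996 * 0.973 = 6807
60–74: 12068 * 0.957 = 11549
75–89: 9920 * 0.921 = 9136
Net migration: 60–74 − 230 → 11319
Giving 643 / 1578 / 2710 / 6807 / 11319 / 9136.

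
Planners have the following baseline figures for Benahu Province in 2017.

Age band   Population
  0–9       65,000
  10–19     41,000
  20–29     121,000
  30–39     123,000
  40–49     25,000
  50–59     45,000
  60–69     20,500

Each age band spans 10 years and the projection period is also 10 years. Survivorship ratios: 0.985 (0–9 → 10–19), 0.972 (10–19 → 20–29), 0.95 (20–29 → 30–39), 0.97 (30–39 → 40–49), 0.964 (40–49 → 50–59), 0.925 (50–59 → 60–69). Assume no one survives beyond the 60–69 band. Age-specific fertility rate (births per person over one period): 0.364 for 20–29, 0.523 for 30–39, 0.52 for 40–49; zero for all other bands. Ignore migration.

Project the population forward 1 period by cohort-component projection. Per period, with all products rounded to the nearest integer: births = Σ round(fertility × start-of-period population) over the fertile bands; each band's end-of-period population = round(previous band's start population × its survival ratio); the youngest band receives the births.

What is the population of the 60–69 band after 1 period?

41625

— Period 1 —
Births: 121000 × 0.364 = 44044 ; 123000 × 0.523 = 64329 ; 25000 × 0.52 = 13000 → total 121373
10–19: 65000 × 0.985 = 64025
20–29: 41000 × 0.972 = 39852
30–39: 121000 × 0.95 = 114950
40–49: 123000 × 0.97 = 119310
50–59: 25000 × 0.964 = 24100
60–69: 45000 × 0.925 = 41625
Population now: 0–9=121373, 10–19=64025, 20–29=39852, 30–39=114950, 40–49=119310, 50–59=24100, 60–69=41625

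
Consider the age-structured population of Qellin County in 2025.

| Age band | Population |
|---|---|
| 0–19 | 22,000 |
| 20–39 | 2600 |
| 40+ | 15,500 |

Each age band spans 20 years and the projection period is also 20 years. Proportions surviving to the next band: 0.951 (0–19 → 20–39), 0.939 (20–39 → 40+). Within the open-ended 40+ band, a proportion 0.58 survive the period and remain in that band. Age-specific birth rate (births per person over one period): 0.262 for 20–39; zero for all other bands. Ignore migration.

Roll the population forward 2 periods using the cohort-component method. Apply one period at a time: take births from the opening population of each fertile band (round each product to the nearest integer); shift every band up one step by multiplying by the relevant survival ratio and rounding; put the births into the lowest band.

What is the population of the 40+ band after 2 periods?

26276

— Period 1 —
Births: 2600 × 0.262 = 681
20–39: 22000 × 0.951 = 20922
40+: 2600 × 0.939 + 15500 × 0.58 = 2441 + 8990 = 11431
Population now: 0–19=681, 20–39=20922, 40+=11431
— Period 2 —
Births: 20922 × 0.262 = 5482
20–39: 681 × 0.951 = 648
40+: 20922 × 0.939 + 11431 × 0.58 = 19646 + 6630 = 26276
Population now: 0–19=5482, 20–39=648, 40+=26276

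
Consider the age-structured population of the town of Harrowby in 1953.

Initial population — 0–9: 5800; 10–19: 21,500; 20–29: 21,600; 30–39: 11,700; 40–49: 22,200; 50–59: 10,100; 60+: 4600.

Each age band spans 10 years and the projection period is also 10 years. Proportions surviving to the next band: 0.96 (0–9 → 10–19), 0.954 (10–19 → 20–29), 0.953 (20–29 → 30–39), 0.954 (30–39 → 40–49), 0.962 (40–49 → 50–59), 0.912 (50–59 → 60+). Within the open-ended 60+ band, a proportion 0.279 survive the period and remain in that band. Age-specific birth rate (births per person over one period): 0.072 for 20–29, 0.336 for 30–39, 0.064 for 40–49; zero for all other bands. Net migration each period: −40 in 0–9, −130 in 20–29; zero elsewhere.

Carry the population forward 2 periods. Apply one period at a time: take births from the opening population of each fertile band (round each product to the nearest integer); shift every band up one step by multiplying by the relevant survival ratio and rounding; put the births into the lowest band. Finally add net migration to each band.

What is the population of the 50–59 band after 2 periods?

10738

[period 1]
Births: 21600 × 0.072 = 1555, 11700 × 0.336 = 3931, 22200 × 0.064 = 1421 ⇒ total 6907
10–19: 5800 × 0.96 = 5568
20–29: 21500 × 0.954 = 20511
30–39: 21600 × 0.953 = 20585
40–49: 11700 × 0.954 = 11162
50–59: 22200 × 0.962 = 21356
60+: 10100 × 0.912 + 4600 × 0.279 = 9211 + 1283 = 10494
Net migration: 0–9 − 40 → 6867; 20–29 − 130 → 20381
Giving 6867 / 5568 / 20381 / 20585 / 11162 / 21356 / 10494.
[period 2]
Births: 20381 × 0.072 = 1467, 20585 × 0.336 = 6917, 11162 × 0.064 = 714 ⇒ total 9098
10–19: 6867 × 0.96 = 6592
20–29: 5568 × 0.954 = 5312
30–39: 20381 × 0.953 = 19423
40–49: 20585 × 0.954 = 19638
50–59: 11162 × 0.962 = 10738
60+: 21356 × 0.912 + 10494 × 0.279 = 19477 + 2928 = 22405
Net migration: 0–9 − 40 → 9058; 20–29 − 130 → 5182
Giving 9058 / 6592 / 5182 / 19423 / 19638 / 10738 / 22405.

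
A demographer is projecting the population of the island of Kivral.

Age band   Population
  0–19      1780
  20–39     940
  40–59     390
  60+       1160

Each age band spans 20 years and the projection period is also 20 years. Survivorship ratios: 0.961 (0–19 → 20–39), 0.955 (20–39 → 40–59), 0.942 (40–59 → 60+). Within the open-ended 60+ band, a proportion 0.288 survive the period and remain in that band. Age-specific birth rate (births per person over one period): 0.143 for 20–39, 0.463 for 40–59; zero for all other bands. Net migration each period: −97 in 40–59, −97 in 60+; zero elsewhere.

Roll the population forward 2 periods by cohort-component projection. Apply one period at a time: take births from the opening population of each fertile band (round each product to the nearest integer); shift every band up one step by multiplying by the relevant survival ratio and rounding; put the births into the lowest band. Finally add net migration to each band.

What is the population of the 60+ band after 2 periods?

Period 1.
Births: 940 × 0.143 = 134  |  390 × 0.463 = 181 → 315
20–39: 1780 × 0.961 = 1711
40–59: 940 × 0.955 = 898
60+: 390 × 0.942 + 1160 × 0.288 = 367 + 334 = 701
Net migration: 40–59 − 97 → 801; 60+ − 97 → 604
Population now: 0–19=315, 20–39=1711, 40–59=801, 60+=604
Period 2.
Births: 1711 × 0.143 = 245  |  801 × 0.463 = 371 → 616
20–39: 315 × 0.961 = 303
40–59: 1711 × 0.955 = 1634
60+: 801 × 0.942 + 604 × 0.288 = 755 + 174 = 929
Net migration: 40–59 − 97 → 1537; 60+ − 97 → 832
Population now: 0–19=616, 20–39=303, 40–59=1537, 60+=832

832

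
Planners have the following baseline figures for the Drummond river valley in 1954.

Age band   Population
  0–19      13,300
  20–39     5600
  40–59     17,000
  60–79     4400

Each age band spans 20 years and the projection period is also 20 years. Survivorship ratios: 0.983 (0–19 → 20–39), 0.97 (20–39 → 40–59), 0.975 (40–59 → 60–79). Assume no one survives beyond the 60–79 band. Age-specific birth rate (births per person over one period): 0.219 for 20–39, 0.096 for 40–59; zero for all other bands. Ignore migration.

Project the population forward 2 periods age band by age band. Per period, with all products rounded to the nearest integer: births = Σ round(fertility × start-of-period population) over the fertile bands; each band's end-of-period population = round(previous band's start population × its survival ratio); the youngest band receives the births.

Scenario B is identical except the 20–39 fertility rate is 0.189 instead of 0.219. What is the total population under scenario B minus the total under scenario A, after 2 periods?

Period 1:
Births: 5600 × 0.219 = 1226  |  17000 × 0.096 = 1632 → total 2858
20–39: 13300 × 0.983 = 13074
40–59: 5600 × 0.97 = 5432
60–79: 17000 × 0.975 = 16575
Population now: 0–19=2858, 20–39=13074, 40–59=5432, 60–79=16575
Period 2:
Births: 13074 × 0.219 = 2863  |  5432 × 0.096 = 521 → total 3384
20–39: 2858 × 0.983 = 2809
40–59: 13074 × 0.97 = 12682
60–79: 5432 × 0.975 = 5296
Population now: 0–19=3384, 20–39=2809, 40–59=12682, 60–79=5296
Scenario A total after 2 periods: 24171
Scenario B projection —
Period 1:
Births: 5600 × 0.189 = 1058  |  17000 × 0.096 = 1632 → total 2690
20–39: 13300 × 0.983 = 13074
40–59: 5600 × 0.97 = 5432
60–79: 17000 × 0.975 = 16575
Population now: 0–19=2690, 20–39=13074, 40–59=5432, 60–79=16575
Period 2:
Births: 13074 × 0.189 = 2471  |  5432 × 0.096 = 521 → total 2992
20–39: 2690 × 0.983 = 2644
40–59: 13074 × 0.97 = 12682
60–79: 5432 × 0.975 = 5296
Population now: 0–19=2992, 20–39=2644, 40–59=12682, 60–79=5296
Scenario B total after 2 periods: 23614
Difference B − A = 23614 − 24171 = -557

-557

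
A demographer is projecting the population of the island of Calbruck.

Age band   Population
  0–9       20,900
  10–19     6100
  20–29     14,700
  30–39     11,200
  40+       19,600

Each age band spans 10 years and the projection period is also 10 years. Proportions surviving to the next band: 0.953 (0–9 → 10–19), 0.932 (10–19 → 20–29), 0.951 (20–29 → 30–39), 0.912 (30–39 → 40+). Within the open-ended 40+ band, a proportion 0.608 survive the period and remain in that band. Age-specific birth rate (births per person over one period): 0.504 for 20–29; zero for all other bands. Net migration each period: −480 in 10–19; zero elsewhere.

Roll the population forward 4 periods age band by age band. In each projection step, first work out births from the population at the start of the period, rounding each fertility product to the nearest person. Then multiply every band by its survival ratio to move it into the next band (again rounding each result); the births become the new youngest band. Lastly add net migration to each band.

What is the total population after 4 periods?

47638

Let band 1 be 0–9 through band 5 = 40+.
Period 1:
Births: 14700 × 0.504 = 7409
Band 2: 20900 × 0.953 = 19918
Band 3: 6100 × 0.932 = 5685
Band 4: 14700 × 0.951 = 13980
Band 5: 11200 × 0.912 + 19600 × 0.608 = 10214 + 11917 = 22131
Net migration: Band 2 − 480 → 19438
→ [7409, 19438, 5685, 13980, 22131]
Period 2:
Births: 5685 × 0.504 = 2865
Band 2: 7409 × 0.953 = 7061
Band 3: 19438 × 0.932 = 18116
Band 4: 5685 × 0.951 = 5406
Band 5: 13980 × 0.912 + 22131 × 0.608 = 12750 + 13456 = 26206
Net migration: Band 2 − 480 → 6581
→ [2865, 6581, 18116, 5406, 26206]
Period 3:
Births: 18116 × 0.504 = 9130
Band 2: 2865 × 0.953 = 2730
Band 3: 6581 × 0.932 = 6133
Band 4: 18116 × 0.951 = 17228
Band 5: 5406 × 0.912 + 26206 × 0.608 = 4930 + 15933 = 20863
Net migration: Band 2 − 480 → 2250
→ [9130, 2250, 6133, 17228, 20863]
Period 4:
Births: 6133 × 0.504 = 3091
Band 2: 9130 × 0.953 = 8701
Band 3: 2250 × 0.932 = 2097
Band 4: 6133 × 0.951 = 5832
Band 5: 17228 × 0.912 + 20863 × 0.608 = 15712 + 12685 = 28397
Net migration: Band 2 − 480 → 8221
→ [3091, 8221, 2097, 5832, 28397]
Total after period 4: 3091 + 8221 + 2097 + 5832 + 28397 = 47638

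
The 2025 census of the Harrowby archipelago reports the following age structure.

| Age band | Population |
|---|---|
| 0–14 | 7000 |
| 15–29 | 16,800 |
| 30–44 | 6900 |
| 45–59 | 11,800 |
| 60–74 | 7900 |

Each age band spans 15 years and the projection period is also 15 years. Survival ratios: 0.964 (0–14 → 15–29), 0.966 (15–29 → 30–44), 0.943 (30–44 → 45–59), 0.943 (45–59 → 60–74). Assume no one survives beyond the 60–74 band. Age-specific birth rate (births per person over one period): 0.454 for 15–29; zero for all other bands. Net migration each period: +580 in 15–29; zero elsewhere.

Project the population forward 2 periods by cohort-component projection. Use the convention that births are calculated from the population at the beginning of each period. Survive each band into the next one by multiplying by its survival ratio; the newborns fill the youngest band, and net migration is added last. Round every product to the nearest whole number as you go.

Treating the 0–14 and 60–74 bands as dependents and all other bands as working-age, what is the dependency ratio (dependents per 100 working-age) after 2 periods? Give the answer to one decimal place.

Period 1:
Births: 16800 × 0.454 = 7627
15–29: 7000 × 0.964 = 6748
30–44: 16800 × 0.966 = 16229
45–59: 6900 × 0.943 = 6507
60–74: 11800 × 0.943 = 11127
Net migration: 15–29 + 580 → 7328
→ [7627, 7328, 16229, 6507, 11127]
Period 2:
Births: 7328 × 0.454 = 3327
15–29: 7627 × 0.964 = 7352
30–44: 7328 × 0.966 = 7079
45–59: 16229 × 0.943 = 15304
60–74: 6507 × 0.943 = 6136
Net migration: 15–29 + 580 → 7932
→ [3327, 7932, 7079, 15304, 6136]
Dependents (band 0–14 + band 60–74) = 3327 + 6136 = 9463; working-age = 30315; ratio = 9463/30315 × 100 = 31.2

31.2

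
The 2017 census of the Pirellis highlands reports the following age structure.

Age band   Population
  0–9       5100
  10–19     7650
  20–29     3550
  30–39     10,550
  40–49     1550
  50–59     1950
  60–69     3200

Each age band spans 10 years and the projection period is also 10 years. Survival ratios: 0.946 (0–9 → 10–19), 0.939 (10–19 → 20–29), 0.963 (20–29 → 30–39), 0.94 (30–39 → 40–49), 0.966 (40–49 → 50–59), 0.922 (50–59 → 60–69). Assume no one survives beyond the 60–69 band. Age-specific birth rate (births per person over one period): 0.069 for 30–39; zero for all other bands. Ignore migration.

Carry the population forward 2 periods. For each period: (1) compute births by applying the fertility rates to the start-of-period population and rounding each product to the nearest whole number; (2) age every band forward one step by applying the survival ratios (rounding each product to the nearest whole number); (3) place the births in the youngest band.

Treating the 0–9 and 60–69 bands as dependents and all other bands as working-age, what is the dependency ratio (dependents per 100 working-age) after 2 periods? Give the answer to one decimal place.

[period 1]
Births: 10550 * 0.069 = 728
10–19: 5100 * 0.946 = 4825
20–29: 7650 * 0.939 = 7183
30–39: 3550 * 0.963 = 3419
40–49: 10550 * 0.94 = 9917
50–59: 1550 * 0.966 = 1497
60–69: 1950 * 0.922 = 1798
→ [728, 4825, 7183, 3419, 9917, 1497, 1798]
[period 2]
Births: 3419 * 0.069 = 236
10–19: 728 * 0.946 = 689
20–29: 4825 * 0.939 = 4531
30–39: 7183 * 0.963 = 6917
40–49: 3419 * 0.94 = 3214
50–59: 9917 * 0.966 = 9580
60–69: 1497 * 0.922 = 1380
→ [236, 689, 4531, 6917, 3214, 9580, 1380]
Dependents (band 0–9 + band 60–69) = 236 + 1380 = 1616; working-age = 24931; ratio = 1616/24931 × 100 = 6.5

6.5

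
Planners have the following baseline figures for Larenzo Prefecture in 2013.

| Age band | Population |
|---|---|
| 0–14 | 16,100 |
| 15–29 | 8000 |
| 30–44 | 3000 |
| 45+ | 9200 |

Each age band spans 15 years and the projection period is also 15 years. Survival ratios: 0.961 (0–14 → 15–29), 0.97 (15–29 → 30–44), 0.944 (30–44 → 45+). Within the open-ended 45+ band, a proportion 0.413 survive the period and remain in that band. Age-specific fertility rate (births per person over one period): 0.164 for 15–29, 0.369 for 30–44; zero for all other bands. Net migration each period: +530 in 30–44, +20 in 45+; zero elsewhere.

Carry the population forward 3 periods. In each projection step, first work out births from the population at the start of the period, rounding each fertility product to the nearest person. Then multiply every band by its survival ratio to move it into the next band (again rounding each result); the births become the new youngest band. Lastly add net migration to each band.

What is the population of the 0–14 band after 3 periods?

6115

Numbering the bands 1..4 from youngest to oldest:
Period 1:
Births: 8000 × 0.164 = 1312, 3000 × 0.369 = 1107 ⇒ total 2419
Band 2: 16100 × 0.961 = 15472
Band 3: 8000 × 0.97 = 7760
Band 4: 3000 × 0.944 + 9200 × 0.413 = 2832 + 3800 = 6632
Net migration: Band 3 + 530 → 8290; Band 4 + 20 → 6652
Giving 2419 / 15472 / 8290 / 6652.
Period 2:
Births: 15472 × 0.164 = 2537, 8290 × 0.369 = 3059 ⇒ total 5596
Band 2: 2419 × 0.961 = 2325
Band 3: 15472 × 0.97 = 15008
Band 4: 8290 × 0.944 + 6652 × 0.413 = 7826 + 2747 = 10573
Net migration: Band 3 + 530 → 15538; Band 4 + 20 → 10593
Giving 5596 / 2325 / 15538 / 10593.
Period 3:
Births: 2325 × 0.164 = 381, 15538 × 0.369 = 5734 ⇒ total 6115
Band 2: 5596 × 0.961 = 5378
Band 3: 2325 × 0.97 = 2255
Band 4: 15538 × 0.944 + 10593 × 0.413 = 14668 + 4375 = 19043
Net migration: Band 3 + 530 → 2785; Band 4 + 20 → 19063
Giving 6115 / 5378 / 2785 / 19063.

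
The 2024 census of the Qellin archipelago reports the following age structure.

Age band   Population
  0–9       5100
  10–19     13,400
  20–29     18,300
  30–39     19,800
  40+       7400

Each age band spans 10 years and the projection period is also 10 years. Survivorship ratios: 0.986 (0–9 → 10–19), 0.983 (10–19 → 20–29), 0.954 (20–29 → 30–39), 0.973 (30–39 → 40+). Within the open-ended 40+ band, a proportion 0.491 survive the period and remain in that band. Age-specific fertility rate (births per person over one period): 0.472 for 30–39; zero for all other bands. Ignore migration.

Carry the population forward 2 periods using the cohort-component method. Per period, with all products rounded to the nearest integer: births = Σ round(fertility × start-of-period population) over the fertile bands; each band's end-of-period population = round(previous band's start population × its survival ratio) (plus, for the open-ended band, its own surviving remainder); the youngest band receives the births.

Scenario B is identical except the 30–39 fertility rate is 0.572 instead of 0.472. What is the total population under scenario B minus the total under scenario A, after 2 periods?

Period 1.
Births: 19800 × 0.472 = 9346
10–19: 5100 × 0.986 = 5029
20–29: 13400 × 0.983 = 13172
30–39: 18300 × 0.954 = 17458
40+: 19800 × 0.973 + 7400 × 0.491 = 19265 + 3633 = 22898
End of period: [9346, 5029, 13172, 17458, 22898]
Period 2.
Births: 17458 × 0.472 = 8240
10–19: 9346 × 0.986 = 9215
20–29: 5029 × 0.983 = 4944
30–39: 13172 × 0.954 = 12566
40+: 17458 × 0.973 + 22898 × 0.491 = 16987 + 11243 = 28230
End of period: [8240, 9215, 4944, 12566, 28230]
Scenario A total after 2 periods: 63195
Scenario B projection —
Period 1.
Births: 19800 × 0.572 = 11326
10–19: 5100 × 0.986 = 5029
20–29: 13400 × 0.983 = 13172
30–39: 18300 × 0.954 = 17458
40+: 19800 × 0.973 + 7400 × 0.491 = 19265 + 3633 = 22898
End of period: [11326, 5029, 13172, 17458, 22898]
Period 2.
Births: 17458 × 0.572 = 9986
10–19: 11326 × 0.986 = 11167
20–29: 5029 × 0.983 = 4944
30–39: 13172 × 0.954 = 12566
40+: 17458 × 0.973 + 22898 × 0.491 = 16987 + 11243 = 28230
End of period: [9986, 11167, 4944, 12566, 28230]
Scenario B total after 2 periods: 66893
Difference B − A = 66893 − 63195 = 3698

3698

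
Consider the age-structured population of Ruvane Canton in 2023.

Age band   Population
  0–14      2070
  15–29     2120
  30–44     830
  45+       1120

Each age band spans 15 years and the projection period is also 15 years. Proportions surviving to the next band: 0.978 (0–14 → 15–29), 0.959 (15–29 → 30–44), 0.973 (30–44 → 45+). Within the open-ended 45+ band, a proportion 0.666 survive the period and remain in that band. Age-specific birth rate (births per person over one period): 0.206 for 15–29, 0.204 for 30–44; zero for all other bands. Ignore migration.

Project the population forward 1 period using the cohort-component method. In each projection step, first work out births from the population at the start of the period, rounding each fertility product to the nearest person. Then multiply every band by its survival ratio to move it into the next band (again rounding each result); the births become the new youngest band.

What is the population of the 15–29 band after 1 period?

Let band 1 be 0–14 through band 4 = 45+.
Period 1.
Births: 2120 × 0.206 = 437  |  830 × 0.204 = 169 ⇒ total 606
Band 2: 2070 × 0.978 = 2024
Band 3: 2120 × 0.959 = 2033
Band 4: 830 × 0.973 + 1120 × 0.666 = 808 + 746 = 1554
→ [606, 2024, 2033, 1554]

2024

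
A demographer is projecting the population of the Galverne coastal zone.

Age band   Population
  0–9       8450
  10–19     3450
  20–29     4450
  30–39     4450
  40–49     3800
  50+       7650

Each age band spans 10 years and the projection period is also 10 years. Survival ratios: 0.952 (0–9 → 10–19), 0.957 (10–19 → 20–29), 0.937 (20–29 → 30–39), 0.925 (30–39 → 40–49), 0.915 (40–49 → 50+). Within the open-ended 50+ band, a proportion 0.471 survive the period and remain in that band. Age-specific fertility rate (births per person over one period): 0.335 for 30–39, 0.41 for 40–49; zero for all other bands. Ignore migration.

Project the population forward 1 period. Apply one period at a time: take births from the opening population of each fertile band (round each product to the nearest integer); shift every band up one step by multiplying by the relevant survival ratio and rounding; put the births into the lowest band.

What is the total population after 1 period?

29761

— Period 1 —
Births: 4450 × 0.335 = 1491 ; 3800 × 0.41 = 1558 → 3049
10–19: 8450 × 0.952 = 8044
20–29: 3450 × 0.957 = 3302
30–39: 4450 × 0.937 = 4170
40–49: 4450 × 0.925 = 4116
50+: 3800 × 0.915 + 7650 × 0.471 = 3477 + 3603 = 7080
End of period: [3049, 8044, 3302, 4170, 4116, 7080]
Total after period 1: 3049 + 8044 + 3302 + 4170 + 4116 + 7080 = 29761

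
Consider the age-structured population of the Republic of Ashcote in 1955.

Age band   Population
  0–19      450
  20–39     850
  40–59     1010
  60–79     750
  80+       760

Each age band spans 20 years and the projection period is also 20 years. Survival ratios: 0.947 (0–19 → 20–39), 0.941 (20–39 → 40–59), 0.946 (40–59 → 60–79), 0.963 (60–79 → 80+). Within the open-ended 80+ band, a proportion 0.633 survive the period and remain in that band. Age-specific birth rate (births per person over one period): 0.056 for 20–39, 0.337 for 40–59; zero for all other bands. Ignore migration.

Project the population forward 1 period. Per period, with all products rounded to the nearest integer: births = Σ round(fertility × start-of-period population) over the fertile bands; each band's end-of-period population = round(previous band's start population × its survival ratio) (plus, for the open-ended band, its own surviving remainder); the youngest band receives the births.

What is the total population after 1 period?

3772

Numbering the groups 1..5 from youngest to oldest:
After projecting period 1:
Births: 850 × 0.056 = 48, 1010 × 0.337 = 340 ⇒ total 388
Group 2: 450 × 0.947 = 426
Group 3: 850 × 0.941 = 800
Group 4: 1010 × 0.946 = 955
Group 5: 750 × 0.963 + 760 × 0.633 = 722 + 481 = 1203
→ [388, 426, 800, 955, 1203]
Total after period 1: 388 + 426 + 800 + 955 + 1203 = 3772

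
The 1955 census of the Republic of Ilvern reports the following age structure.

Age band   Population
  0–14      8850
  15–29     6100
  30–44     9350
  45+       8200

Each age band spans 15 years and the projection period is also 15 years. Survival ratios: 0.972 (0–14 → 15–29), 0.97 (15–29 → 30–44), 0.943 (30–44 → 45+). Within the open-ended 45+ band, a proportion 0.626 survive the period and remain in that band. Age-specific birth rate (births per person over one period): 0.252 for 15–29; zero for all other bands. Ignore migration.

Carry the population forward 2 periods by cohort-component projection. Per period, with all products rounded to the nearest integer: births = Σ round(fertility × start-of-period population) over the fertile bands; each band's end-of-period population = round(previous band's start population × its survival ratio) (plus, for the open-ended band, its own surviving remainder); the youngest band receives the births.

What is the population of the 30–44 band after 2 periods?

8344

(Groups numbered youngest = 1 to oldest = 4.)
After projecting period 1:
Births: 6100 × 0.252 = 1537
Group 2: 8850 × 0.972 = 8602
Group 3: 6100 × 0.97 = 5917
Group 4: 9350 × 0.943 + 8200 × 0.626 = 8817 + 5133 = 13950
Giving 1537 / 8602 / 5917 / 13950.
After projecting period 2:
Births: 8602 × 0.252 = 2168
Group 2: 1537 × 0.972 = 1494
Group 3: 8602 × 0.97 = 8344
Group 4: 5917 × 0.943 + 13950 × 0.626 = 5580 + 8733 = 14313
Giving 2168 / 1494 / 8344 / 14313.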